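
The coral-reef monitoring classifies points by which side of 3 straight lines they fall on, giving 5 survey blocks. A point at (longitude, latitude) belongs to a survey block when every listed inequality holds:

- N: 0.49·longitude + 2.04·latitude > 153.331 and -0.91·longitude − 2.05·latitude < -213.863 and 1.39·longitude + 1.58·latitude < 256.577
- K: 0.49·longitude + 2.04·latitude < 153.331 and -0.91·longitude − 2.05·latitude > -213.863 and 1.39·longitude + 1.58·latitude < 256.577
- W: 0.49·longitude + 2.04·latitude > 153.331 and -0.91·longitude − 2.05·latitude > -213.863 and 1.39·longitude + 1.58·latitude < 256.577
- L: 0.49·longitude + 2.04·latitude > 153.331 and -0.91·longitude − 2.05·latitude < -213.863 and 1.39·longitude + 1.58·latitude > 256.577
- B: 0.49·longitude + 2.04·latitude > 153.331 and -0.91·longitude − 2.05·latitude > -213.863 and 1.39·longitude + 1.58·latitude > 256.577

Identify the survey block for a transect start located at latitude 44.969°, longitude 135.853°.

0.49·135.853 + 2.04·44.969 = 158.305, which is > 153.331
-0.91·135.853 − 2.05·44.969 = -215.813, which is < -213.863
1.39·135.853 + 1.58·44.969 = 259.887, which is > 256.577
This sign pattern matches L.

L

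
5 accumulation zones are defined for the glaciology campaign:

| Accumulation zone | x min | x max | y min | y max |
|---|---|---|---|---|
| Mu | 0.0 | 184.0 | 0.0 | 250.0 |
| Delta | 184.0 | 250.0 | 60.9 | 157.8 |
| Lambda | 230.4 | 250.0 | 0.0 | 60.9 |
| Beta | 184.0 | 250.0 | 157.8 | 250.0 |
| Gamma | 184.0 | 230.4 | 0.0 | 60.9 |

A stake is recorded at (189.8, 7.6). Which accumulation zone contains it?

The point has x = 189.8 and y = 7.6.
Only Gamma satisfies 184.0 ≤ x ≤ 230.4 and 0.0 ≤ y ≤ 60.9.

Gamma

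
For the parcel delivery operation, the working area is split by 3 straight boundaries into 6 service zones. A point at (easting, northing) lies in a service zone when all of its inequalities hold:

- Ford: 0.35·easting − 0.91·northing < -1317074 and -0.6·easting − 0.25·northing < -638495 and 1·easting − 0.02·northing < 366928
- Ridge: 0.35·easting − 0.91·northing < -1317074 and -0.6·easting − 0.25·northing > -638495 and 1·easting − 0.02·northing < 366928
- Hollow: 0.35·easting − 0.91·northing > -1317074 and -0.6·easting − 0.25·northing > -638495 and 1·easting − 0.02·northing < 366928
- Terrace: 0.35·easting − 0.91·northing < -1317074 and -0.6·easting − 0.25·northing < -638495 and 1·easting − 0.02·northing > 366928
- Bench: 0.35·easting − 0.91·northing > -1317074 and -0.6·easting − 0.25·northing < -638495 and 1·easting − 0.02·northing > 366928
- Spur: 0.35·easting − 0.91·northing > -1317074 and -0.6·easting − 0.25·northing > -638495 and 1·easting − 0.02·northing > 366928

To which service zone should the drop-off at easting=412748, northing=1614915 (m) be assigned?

Terrace

0.35·412748 − 0.91·1614915 = -1325110.850, which is < -1317074
-0.6·412748 − 0.25·1614915 = -651377.550, which is < -638495
1·412748 − 0.02·1614915 = 380449.700, which is > 366928
This sign pattern matches Terrace.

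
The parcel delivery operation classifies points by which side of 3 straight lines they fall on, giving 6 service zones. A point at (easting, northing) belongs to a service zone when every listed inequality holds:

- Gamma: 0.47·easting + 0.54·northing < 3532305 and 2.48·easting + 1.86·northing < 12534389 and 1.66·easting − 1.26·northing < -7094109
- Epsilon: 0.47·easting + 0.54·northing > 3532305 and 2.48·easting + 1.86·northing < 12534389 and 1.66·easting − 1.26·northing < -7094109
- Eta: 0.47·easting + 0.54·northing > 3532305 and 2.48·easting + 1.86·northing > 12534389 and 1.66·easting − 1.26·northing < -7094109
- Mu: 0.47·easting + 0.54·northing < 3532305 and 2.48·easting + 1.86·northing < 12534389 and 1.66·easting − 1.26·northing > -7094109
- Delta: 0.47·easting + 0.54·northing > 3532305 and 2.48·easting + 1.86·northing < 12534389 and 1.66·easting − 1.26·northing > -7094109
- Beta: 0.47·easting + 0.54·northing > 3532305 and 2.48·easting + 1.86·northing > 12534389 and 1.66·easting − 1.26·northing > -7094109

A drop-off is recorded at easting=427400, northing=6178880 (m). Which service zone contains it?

0.47·427400 + 0.54·6178880 = 3537473.200, which is > 3532305
2.48·427400 + 1.86·6178880 = 12552668.800, which is > 12534389
1.66·427400 − 1.26·6178880 = -7075904.800, which is > -7094109
This sign pattern matches Beta.

Beta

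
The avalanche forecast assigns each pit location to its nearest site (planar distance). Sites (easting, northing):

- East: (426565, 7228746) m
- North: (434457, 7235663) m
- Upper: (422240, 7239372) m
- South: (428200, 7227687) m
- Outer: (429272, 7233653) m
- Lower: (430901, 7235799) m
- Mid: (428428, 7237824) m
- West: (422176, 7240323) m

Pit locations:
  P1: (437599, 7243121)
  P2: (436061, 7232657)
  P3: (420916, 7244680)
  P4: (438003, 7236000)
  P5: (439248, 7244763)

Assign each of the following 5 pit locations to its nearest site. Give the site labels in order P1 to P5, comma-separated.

North, North, West, North, North

P1 → North (d²=65493928.00)
P2 → North (d²=11608852.00)
P3 → West (d²=20571049.00)
P4 → North (d²=12687685.00)
P5 → North (d²=105763681.00)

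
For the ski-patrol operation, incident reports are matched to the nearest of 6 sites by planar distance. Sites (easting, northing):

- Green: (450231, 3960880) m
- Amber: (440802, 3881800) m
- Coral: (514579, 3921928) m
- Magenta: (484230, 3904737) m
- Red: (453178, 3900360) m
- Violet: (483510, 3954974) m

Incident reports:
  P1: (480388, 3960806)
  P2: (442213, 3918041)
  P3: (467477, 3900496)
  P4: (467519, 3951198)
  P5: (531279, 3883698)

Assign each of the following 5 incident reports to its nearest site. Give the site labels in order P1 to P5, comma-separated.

P1 → Violet (d²=43759108.00)
P2 → Red (d²=432848986.00)
P3 → Red (d²=204479897.00)
P4 → Violet (d²=269970257.00)
P5 → Coral (d²=1740422900.00)

Violet, Red, Red, Violet, Coral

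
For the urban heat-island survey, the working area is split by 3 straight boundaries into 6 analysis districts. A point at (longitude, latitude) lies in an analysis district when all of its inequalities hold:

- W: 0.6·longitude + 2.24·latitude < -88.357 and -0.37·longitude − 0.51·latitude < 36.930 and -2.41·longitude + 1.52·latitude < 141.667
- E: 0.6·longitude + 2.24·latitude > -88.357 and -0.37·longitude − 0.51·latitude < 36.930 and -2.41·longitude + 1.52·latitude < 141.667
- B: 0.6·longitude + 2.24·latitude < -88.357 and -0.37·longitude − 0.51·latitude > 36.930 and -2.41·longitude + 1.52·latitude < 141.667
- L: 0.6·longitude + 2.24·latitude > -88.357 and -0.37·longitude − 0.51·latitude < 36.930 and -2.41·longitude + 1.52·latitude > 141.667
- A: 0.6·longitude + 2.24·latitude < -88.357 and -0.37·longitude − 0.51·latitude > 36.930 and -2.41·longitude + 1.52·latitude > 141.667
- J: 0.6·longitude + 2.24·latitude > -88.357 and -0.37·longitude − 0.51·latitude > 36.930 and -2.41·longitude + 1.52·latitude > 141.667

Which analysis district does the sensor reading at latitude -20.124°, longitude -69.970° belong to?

E

0.6·-69.970 + 2.24·-20.124 = -87.060, which is > -88.357
-0.37·-69.970 − 0.51·-20.124 = 36.152, which is < 36.930
-2.41·-69.970 + 1.52·-20.124 = 138.039, which is < 141.667
This sign pattern matches E.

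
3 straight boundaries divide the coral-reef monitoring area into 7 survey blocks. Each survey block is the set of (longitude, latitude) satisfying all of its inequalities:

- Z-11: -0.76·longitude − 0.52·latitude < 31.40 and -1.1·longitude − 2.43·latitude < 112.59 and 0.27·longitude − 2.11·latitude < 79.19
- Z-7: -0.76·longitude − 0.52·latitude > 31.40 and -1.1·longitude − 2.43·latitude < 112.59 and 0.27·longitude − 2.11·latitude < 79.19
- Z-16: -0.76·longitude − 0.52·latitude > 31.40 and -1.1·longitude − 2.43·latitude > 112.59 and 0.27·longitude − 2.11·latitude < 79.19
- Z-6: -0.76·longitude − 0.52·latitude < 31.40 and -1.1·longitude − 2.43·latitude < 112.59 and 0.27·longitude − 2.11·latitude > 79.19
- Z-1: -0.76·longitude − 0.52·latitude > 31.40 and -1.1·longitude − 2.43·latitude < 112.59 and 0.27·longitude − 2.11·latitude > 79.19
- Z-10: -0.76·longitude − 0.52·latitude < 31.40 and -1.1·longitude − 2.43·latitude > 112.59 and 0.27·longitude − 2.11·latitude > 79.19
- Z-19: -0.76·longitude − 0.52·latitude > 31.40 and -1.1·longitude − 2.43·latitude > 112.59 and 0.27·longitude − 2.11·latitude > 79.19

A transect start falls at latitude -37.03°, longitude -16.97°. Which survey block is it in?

-0.76·-16.97 − 0.52·-37.03 = 32.153, which is > 31.40
-1.1·-16.97 − 2.43·-37.03 = 108.650, which is < 112.59
0.27·-16.97 − 2.11·-37.03 = 73.551, which is < 79.19
This sign pattern matches Z-7.

Z-7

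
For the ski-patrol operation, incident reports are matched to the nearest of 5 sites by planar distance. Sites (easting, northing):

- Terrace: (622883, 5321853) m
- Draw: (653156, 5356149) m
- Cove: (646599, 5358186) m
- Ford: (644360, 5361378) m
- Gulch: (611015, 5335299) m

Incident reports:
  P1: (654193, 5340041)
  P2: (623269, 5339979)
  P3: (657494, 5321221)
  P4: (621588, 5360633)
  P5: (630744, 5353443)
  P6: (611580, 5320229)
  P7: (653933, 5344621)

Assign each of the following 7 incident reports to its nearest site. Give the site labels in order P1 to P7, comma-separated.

Draw, Gulch, Terrace, Ford, Ford, Terrace, Draw

P1 → Draw (d²=260543033.00)
P2 → Gulch (d²=172062916.00)
P3 → Terrace (d²=1198320745.00)
P4 → Ford (d²=519119009.00)
P5 → Ford (d²=248359681.00)
P6 → Terrace (d²=130395185.00)
P7 → Draw (d²=133498513.00)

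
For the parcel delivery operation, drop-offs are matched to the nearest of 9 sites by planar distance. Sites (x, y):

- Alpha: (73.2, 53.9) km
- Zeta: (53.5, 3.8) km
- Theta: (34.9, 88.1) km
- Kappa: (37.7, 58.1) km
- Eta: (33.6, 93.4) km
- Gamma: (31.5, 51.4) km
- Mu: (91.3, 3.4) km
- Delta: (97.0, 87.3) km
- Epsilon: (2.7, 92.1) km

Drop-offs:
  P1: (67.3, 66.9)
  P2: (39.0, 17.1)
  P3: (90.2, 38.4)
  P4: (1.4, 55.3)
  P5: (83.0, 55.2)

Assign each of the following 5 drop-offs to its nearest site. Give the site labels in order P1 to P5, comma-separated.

Alpha, Zeta, Alpha, Gamma, Alpha

P1 → Alpha (d²=203.81)
P2 → Zeta (d²=387.14)
P3 → Alpha (d²=529.25)
P4 → Gamma (d²=921.22)
P5 → Alpha (d²=97.73)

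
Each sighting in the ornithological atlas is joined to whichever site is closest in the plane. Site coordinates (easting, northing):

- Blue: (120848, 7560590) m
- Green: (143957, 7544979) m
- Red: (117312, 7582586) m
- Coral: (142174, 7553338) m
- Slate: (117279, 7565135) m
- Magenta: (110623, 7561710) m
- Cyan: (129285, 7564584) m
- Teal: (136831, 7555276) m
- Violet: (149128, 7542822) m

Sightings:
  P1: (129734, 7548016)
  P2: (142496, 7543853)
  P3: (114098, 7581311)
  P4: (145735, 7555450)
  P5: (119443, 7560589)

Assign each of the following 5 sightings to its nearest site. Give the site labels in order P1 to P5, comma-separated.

Teal, Green, Red, Coral, Blue

P1 → Teal (d²=103075009.00)
P2 → Green (d²=3402397.00)
P3 → Red (d²=11955421.00)
P4 → Coral (d²=17141265.00)
P5 → Blue (d²=1974026.00)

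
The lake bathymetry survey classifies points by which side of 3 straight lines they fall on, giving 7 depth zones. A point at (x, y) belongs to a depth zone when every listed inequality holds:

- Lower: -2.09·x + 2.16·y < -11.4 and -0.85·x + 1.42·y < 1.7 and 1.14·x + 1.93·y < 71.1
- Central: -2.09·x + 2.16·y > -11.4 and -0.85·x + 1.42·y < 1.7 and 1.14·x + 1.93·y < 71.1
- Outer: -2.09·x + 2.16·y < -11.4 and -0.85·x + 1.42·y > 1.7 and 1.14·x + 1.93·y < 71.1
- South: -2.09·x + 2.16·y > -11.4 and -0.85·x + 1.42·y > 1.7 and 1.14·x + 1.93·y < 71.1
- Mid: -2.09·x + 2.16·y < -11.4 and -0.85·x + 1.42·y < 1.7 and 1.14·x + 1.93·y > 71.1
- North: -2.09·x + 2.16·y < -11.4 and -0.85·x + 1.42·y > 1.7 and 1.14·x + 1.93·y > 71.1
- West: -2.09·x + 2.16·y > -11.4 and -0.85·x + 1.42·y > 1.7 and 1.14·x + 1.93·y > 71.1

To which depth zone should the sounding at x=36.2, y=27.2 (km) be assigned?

-2.09·36.2 + 2.16·27.2 = -16.906, which is < -11.4
-0.85·36.2 + 1.42·27.2 = 7.854, which is > 1.7
1.14·36.2 + 1.93·27.2 = 93.764, which is > 71.1
This sign pattern matches North.

North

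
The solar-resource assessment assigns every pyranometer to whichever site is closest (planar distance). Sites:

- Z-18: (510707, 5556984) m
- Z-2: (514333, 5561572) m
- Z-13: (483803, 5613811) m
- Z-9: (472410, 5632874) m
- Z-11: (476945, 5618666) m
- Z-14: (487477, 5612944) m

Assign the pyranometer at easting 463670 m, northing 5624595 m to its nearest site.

Z-9

Squared distances to each site:
Z-18: 6783726690.000; Z-2: 6538638098.000; Z-13: 521632345.000; Z-9: 144929441.000; Z-11: 211378666.000; Z-14: 702519050.000.
Minimum at Z-9.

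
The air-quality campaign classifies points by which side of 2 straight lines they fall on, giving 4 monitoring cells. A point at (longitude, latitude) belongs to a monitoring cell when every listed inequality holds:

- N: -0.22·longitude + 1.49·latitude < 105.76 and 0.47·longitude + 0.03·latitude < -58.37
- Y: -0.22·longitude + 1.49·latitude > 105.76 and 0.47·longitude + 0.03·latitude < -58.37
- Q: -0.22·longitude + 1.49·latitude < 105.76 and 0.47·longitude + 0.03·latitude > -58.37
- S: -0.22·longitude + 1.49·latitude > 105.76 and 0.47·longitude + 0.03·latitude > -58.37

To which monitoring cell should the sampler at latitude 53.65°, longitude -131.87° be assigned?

Y

-0.22·-131.87 + 1.49·53.65 = 108.950, which is > 105.76
0.47·-131.87 + 0.03·53.65 = -60.369, which is < -58.37
This sign pattern matches Y.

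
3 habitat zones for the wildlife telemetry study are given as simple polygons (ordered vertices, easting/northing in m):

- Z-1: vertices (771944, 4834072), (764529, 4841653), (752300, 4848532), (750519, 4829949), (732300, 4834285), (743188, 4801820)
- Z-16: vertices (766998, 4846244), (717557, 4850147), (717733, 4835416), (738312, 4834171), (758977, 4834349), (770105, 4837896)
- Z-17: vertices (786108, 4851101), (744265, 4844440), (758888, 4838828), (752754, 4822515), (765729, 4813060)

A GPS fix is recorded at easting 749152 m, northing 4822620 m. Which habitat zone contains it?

Z-1

Cast a ray rightward from (749152, 4822620). For each polygon, the edges (by vertex number in listed order) whose endpoints lie on opposite sides of northing = 4822620, where each meets that height, and whether that is right or left of the point:
Z-1: 5–6 at easting≈736212.2 (left), 6–1 at easting≈761733.4 (right) → 1 crossing.
Z-16: no edge straddles that height → 0 crossings.
Z-17: 3–4 at easting≈752793.5 (right), 5–1 at easting≈770850.4 (right) → 2 crossings.
Only Z-1 has an odd count, so the point is inside Z-1.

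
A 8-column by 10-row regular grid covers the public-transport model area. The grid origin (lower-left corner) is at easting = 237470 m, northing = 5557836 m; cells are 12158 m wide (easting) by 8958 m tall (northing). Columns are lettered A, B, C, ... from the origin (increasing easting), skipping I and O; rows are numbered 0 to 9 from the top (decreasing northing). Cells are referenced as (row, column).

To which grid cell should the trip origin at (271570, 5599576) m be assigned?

(5, C)

Column index: ⌊(271570 − 237470) / 12158⌋ = ⌊2.805⌋ = 2 → column C
Row offset from origin: ⌊(5599576 − 5557836) / 8958⌋ = ⌊4.660⌋ = 4 → row 5 (counted from top)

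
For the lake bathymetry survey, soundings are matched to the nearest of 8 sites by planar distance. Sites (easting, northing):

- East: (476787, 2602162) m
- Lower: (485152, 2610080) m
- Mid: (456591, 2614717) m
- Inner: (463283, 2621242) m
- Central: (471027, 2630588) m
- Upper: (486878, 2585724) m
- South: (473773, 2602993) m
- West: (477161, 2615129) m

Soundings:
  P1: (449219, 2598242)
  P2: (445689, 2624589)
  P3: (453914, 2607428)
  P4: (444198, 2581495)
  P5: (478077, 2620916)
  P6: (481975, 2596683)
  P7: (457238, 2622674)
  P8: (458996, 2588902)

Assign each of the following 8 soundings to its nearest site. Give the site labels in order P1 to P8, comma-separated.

P1 → Mid (d²=325772009.00)
P2 → Mid (d²=216309988.00)
P3 → Mid (d²=60295850.00)
P4 → Mid (d²=1257287733.00)
P5 → West (d²=34328425.00)
P6 → East (d²=56934785.00)
P7 → Inner (d²=38592649.00)
P8 → South (d²=416916010.00)

Mid, Mid, Mid, Mid, West, East, Inner, South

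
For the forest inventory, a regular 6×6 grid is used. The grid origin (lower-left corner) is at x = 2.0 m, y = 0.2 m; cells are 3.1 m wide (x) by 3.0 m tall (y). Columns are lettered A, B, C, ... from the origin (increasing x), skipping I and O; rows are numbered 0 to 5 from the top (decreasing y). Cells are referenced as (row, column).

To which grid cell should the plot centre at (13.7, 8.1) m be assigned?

Column index: ⌊(13.7 − 2.0) / 3.1⌋ = ⌊3.774⌋ = 3 → column D
Row offset from origin: ⌊(8.1 − 0.2) / 3.0⌋ = ⌊2.633⌋ = 2 → row 3 (counted from top)

(3, D)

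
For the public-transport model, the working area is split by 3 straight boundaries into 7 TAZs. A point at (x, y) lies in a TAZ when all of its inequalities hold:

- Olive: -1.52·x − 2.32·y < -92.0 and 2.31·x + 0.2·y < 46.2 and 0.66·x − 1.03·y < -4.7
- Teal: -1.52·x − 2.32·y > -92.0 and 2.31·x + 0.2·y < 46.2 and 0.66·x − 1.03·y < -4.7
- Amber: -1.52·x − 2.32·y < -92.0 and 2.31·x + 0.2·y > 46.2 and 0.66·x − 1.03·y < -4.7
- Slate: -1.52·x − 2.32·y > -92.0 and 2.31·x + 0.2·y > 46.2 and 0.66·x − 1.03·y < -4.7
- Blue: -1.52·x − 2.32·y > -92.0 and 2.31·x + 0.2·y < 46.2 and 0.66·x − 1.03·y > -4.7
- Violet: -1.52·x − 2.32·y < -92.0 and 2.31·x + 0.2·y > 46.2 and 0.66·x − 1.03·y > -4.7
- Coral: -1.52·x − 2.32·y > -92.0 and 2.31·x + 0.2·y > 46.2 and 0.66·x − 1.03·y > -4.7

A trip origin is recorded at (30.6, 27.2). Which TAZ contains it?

Amber

-1.52·30.6 − 2.32·27.2 = -109.616, which is < -92.0
2.31·30.6 + 0.2·27.2 = 76.126, which is > 46.2
0.66·30.6 − 1.03·27.2 = -7.820, which is < -4.7
This sign pattern matches Amber.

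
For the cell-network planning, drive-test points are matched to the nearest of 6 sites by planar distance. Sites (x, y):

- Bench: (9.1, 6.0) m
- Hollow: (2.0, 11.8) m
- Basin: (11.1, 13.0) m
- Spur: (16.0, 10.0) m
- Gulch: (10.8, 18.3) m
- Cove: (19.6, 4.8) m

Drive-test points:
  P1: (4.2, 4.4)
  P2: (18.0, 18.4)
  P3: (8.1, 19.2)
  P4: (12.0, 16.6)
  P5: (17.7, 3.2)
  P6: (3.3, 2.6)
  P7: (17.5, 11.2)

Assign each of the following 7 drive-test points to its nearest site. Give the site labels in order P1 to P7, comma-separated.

Bench, Gulch, Gulch, Gulch, Cove, Bench, Spur

P1 → Bench (d²=26.57)
P2 → Gulch (d²=51.85)
P3 → Gulch (d²=8.10)
P4 → Gulch (d²=4.33)
P5 → Cove (d²=6.17)
P6 → Bench (d²=45.20)
P7 → Spur (d²=3.69)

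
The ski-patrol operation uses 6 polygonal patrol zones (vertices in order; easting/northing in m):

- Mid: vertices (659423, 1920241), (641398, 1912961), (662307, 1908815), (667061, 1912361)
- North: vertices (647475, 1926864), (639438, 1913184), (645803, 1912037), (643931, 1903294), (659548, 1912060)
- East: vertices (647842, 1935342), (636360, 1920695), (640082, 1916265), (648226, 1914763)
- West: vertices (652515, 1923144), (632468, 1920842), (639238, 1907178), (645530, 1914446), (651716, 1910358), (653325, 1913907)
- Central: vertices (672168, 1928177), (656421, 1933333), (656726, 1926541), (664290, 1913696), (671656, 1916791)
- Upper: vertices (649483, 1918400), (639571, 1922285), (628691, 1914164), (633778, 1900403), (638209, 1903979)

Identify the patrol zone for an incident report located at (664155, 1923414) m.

Cast a ray rightward from (664155, 1923414). For each polygon, the edges (by vertex number in listed order) whose endpoints lie on opposite sides of northing = 1923414, where each meets that height, and whether that is right or left of the point:
Mid: no edge straddles that height → 0 crossings.
North: 1–2 at easting≈645448.1 (left), 5–1 at easting≈650288.6 (left) → 0 crossings.
East: 1–2 at easting≈638491.5 (left), 4–1 at easting≈648064.6 (left) → 0 crossings.
West: no edge straddles that height → 0 crossings.
Central: 3–4 at easting≈658567.4 (left), 5–1 at easting≈671953.8 (right) → 1 crossing.
Upper: no edge straddles that height → 0 crossings.
Only Central has an odd count, so the point is inside Central.

Central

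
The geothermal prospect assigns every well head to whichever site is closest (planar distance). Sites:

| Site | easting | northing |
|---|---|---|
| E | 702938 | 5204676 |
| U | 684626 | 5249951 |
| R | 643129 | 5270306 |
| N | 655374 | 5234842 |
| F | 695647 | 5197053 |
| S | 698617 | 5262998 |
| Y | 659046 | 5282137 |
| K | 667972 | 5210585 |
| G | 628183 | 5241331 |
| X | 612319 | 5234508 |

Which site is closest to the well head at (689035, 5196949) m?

F

Squared distances to each site:
E: 252999938.000; U: 2828651285.000; R: 7488610285.000; N: 2568942370.000; F: 43729360.000; S: 4454285125.000; Y: 8156335465.000; K: 629590465.000; G: 5672727828.000; X: 7296023137.000.
Minimum at F.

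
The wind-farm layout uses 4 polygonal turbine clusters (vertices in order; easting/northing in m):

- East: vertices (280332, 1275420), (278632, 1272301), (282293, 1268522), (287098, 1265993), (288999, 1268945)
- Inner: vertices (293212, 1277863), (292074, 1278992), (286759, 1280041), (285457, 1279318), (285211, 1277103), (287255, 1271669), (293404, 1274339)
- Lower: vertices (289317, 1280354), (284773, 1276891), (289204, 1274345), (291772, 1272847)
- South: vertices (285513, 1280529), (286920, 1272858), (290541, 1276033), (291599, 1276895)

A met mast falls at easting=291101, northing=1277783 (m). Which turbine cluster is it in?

Cast a ray rightward from (291101, 1277783). For each polygon, the edges (by vertex number in listed order) whose endpoints lie on opposite sides of northing = 1277783, where each meets that height, and whether that is right or left of the point:
East: no edge straddles that height → 0 crossings.
Inner: 4–5 at easting≈285286.5 (left), 7–1 at easting≈293216.4 (right) → 1 crossing.
Lower: 1–2 at easting≈285943.4 (left), 4–1 at easting≈290157.8 (left) → 0 crossings.
South: 1–2 at easting≈286016.7 (left), 4–1 at easting≈290111.8 (left) → 0 crossings.
Only Inner has an odd count, so the point is inside Inner.

Inner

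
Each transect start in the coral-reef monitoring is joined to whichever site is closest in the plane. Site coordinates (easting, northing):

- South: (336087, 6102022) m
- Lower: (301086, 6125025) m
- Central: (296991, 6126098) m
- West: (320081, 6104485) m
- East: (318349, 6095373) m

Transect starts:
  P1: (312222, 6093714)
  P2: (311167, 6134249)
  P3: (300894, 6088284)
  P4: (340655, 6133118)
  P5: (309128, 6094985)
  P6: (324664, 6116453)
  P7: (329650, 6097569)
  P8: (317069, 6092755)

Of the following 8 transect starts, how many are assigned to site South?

P1 → East
P2 → Lower
P3 → East
P4 → South
P5 → East
P6 → West
P7 → South
P8 → East
2 of the 8 go to South.

2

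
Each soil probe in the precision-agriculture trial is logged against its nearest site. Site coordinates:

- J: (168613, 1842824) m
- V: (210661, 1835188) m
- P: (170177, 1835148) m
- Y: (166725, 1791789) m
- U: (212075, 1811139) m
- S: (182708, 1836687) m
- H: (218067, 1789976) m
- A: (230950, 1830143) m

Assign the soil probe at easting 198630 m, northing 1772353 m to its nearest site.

H

Squared distances to each site:
J: 5867182130.000; V: 4092982186.000; P: 4752785234.000; Y: 1395687121.000; U: 1685121821.000; S: 4392373640.000; H: 688367098.000; A: 4384266500.000.
Minimum at H.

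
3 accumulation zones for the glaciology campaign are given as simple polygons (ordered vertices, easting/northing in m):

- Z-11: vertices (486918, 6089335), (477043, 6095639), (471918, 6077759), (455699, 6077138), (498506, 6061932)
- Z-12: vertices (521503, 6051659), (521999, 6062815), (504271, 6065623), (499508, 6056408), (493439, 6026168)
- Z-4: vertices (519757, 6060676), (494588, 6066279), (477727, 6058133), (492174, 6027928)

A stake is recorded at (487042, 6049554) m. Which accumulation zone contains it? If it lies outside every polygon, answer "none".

Cast a ray rightward from (487042, 6049554). For each polygon, the edges (by vertex number in listed order) whose endpoints lie on opposite sides of northing = 6049554, where each meets that height, and whether that is right or left of the point:
Z-11: no edge straddles that height → 0 crossings.
Z-12: 4–5 at easting≈498132.4 (right), 5–1 at easting≈519185.5 (right) → 2 crossings.
Z-4: 3–4 at easting≈481830.3 (left), 4–1 at easting≈510389.2 (right) → 1 crossing.
Only Z-4 has an odd count, so the point is inside Z-4.

Z-4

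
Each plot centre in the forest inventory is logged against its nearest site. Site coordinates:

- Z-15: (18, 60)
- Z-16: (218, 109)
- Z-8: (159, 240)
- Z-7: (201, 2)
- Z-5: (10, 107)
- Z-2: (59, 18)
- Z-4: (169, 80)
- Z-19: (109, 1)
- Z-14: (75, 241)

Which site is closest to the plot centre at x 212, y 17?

Squared distances to each site:
Z-15: 39485.000; Z-16: 8500.000; Z-8: 52538.000; Z-7: 346.000; Z-5: 48904.000; Z-2: 23410.000; Z-4: 5818.000; Z-19: 10865.000; Z-14: 68945.000.
Minimum at Z-7.

Z-7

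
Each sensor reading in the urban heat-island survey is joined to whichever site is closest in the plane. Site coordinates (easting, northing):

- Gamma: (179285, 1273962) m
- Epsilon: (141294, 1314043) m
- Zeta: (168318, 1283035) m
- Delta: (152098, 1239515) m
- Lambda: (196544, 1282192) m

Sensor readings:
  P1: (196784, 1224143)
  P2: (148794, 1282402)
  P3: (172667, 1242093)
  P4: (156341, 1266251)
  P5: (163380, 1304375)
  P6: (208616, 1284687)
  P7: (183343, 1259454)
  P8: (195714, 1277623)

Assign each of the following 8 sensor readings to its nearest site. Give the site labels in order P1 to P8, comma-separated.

P1 → Delta (d²=2233136980.00)
P2 → Zeta (d²=381587265.00)
P3 → Delta (d²=429729845.00)
P4 → Zeta (d²=425151185.00)
P5 → Zeta (d²=479779444.00)
P6 → Lambda (d²=151958209.00)
P7 → Gamma (d²=226949428.00)
P8 → Lambda (d²=21564661.00)

Delta, Zeta, Delta, Zeta, Zeta, Lambda, Gamma, Lambda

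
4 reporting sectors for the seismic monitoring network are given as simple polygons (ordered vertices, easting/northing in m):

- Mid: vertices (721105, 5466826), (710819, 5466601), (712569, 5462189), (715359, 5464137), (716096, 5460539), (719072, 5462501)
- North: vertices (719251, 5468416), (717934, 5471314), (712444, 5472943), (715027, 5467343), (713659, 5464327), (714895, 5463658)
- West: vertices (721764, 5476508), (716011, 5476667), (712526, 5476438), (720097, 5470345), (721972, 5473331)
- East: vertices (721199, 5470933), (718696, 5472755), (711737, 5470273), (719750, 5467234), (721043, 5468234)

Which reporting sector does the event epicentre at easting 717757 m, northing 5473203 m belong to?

Cast a ray rightward from (717757, 5473203). For each polygon, the edges (by vertex number in listed order) whose endpoints lie on opposite sides of northing = 5473203, where each meets that height, and whether that is right or left of the point:
Mid: no edge straddles that height → 0 crossings.
North: no edge straddles that height → 0 crossings.
West: 3–4 at easting≈716545.7 (left), 4–5 at easting≈721891.6 (right) → 1 crossing.
East: no edge straddles that height → 0 crossings.
Only West has an odd count, so the point is inside West.

West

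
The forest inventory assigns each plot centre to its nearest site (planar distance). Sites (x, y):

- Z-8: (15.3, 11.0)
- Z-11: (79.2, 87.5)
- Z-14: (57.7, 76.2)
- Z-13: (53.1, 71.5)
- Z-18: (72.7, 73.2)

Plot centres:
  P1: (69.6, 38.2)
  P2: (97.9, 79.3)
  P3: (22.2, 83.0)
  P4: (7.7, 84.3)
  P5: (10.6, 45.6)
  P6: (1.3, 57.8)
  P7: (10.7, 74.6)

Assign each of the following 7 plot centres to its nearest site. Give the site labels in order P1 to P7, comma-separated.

P1 → Z-18 (d²=1234.61)
P2 → Z-11 (d²=416.93)
P3 → Z-13 (d²=1087.06)
P4 → Z-13 (d²=2225.00)
P5 → Z-8 (d²=1219.25)
P6 → Z-8 (d²=2386.24)
P7 → Z-13 (d²=1807.37)

Z-18, Z-11, Z-13, Z-13, Z-8, Z-8, Z-13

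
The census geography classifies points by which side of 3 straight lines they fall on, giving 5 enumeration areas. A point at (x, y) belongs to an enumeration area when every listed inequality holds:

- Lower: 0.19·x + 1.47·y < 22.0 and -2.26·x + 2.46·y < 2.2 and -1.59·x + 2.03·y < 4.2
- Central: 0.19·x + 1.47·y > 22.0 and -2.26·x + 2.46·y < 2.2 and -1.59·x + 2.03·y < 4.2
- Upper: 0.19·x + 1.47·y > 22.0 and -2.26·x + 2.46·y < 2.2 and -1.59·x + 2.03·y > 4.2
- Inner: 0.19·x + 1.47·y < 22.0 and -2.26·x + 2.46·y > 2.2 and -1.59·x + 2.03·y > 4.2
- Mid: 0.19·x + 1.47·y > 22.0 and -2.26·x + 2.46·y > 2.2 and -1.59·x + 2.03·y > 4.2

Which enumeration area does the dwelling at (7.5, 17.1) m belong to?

Mid

0.19·7.5 + 1.47·17.1 = 26.562, which is > 22.0
-2.26·7.5 + 2.46·17.1 = 25.116, which is > 2.2
-1.59·7.5 + 2.03·17.1 = 22.788, which is > 4.2
This sign pattern matches Mid.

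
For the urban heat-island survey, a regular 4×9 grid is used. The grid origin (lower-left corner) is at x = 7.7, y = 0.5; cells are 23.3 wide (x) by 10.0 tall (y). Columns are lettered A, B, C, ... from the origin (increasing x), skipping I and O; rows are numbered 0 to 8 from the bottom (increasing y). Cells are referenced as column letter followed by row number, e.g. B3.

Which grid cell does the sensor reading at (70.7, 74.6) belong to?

Column index: ⌊(70.7 − 7.7) / 23.3⌋ = ⌊2.704⌋ = 2 → column C
Row offset from origin: ⌊(74.6 − 0.5) / 10.0⌋ = ⌊7.410⌋ = 7 → row 7

C7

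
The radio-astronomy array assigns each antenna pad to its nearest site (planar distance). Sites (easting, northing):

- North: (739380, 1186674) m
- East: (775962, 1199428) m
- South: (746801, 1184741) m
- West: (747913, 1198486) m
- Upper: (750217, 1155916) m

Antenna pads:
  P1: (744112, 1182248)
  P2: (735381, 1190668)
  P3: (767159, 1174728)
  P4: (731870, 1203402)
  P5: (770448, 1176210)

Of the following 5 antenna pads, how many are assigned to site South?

2

P1 → South
P2 → North
P3 → South
P4 → West
P5 → East
2 of the 5 go to South.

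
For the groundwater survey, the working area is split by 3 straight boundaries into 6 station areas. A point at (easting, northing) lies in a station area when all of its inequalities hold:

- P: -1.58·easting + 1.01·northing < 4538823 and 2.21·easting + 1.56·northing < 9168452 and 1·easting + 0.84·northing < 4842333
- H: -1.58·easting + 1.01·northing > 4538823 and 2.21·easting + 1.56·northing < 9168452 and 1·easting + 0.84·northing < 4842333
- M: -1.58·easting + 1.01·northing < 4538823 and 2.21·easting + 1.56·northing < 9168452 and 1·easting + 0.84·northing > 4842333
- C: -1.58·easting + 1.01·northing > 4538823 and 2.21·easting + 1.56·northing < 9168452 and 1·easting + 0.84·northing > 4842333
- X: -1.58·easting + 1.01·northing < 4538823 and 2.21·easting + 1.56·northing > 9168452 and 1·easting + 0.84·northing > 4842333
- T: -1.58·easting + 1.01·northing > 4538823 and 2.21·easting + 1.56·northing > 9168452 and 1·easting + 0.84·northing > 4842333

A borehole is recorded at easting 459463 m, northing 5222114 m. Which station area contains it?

-1.58·459463 + 1.01·5222114 = 4548383.600, which is > 4538823
2.21·459463 + 1.56·5222114 = 9161911.070, which is < 9168452
1·459463 + 0.84·5222114 = 4846038.760, which is > 4842333
This sign pattern matches C.

C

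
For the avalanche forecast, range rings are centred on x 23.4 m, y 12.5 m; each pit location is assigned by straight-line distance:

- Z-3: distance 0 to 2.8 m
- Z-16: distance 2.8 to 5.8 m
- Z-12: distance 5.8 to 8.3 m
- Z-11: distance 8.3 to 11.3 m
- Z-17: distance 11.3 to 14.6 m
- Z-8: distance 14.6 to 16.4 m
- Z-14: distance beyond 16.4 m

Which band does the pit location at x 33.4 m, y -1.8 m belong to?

Z-14

Distance = √((33.4−23.4)² + (-1.8−12.5)²) = √(100.000 + 204.490) = 17.450 m.
16.4 ≤ 17.450 < ∞ → Z-14.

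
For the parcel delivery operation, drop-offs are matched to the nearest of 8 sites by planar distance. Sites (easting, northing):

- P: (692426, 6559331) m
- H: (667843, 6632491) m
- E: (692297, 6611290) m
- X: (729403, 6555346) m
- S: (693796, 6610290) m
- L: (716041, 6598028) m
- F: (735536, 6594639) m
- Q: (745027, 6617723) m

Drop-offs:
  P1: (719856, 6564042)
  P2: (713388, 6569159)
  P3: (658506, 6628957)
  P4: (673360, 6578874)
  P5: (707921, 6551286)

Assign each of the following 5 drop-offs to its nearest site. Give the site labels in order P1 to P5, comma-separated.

P1 → X (d²=166765625.00)
P2 → X (d²=447279194.00)
P3 → H (d²=99668725.00)
P4 → P (d²=745441205.00)
P5 → P (d²=304817050.00)

X, X, H, P, P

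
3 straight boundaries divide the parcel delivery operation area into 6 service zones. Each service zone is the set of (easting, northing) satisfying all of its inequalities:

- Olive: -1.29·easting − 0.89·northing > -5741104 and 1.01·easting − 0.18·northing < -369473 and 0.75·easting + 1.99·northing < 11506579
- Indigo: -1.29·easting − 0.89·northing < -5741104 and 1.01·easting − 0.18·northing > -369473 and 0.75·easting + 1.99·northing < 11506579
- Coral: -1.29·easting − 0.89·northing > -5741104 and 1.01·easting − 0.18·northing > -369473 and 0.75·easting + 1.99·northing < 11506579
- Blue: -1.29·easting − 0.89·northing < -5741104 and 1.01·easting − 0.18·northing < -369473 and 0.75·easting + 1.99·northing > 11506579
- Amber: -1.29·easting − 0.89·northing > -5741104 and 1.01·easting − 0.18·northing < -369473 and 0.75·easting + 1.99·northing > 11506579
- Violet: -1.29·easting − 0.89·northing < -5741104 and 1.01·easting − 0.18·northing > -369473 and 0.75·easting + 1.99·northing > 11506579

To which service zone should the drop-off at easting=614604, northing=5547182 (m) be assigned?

-1.29·614604 − 0.89·5547182 = -5729831.140, which is > -5741104
1.01·614604 − 0.18·5547182 = -377742.720, which is < -369473
0.75·614604 + 1.99·5547182 = 11499845.180, which is < 11506579
This sign pattern matches Olive.

Olive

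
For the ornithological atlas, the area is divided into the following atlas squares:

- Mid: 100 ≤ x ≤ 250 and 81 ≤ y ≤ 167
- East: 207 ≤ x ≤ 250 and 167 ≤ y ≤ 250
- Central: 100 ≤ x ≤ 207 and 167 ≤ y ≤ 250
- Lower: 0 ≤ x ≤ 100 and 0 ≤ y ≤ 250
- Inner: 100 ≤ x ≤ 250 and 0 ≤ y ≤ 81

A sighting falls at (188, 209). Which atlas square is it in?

The point has x = 188 and y = 209.
Only Central satisfies 100 ≤ x ≤ 207 and 167 ≤ y ≤ 250.

Central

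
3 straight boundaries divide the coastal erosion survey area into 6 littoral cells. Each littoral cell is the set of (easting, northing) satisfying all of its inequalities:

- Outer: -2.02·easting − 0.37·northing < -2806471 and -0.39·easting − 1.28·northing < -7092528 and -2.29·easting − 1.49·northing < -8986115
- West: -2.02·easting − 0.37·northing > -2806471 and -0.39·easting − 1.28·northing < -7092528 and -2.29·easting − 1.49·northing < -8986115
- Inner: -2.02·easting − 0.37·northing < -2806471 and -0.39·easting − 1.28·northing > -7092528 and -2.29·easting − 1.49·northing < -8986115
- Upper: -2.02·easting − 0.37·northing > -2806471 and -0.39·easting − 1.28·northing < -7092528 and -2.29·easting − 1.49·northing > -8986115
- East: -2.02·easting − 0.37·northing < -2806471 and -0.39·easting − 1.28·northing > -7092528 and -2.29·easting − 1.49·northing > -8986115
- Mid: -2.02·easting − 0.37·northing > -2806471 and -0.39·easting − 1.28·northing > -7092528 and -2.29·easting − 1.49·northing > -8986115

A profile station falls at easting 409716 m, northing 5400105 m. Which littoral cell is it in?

East

-2.02·409716 − 0.37·5400105 = -2825665.170, which is < -2806471
-0.39·409716 − 1.28·5400105 = -7071923.640, which is > -7092528
-2.29·409716 − 1.49·5400105 = -8984406.090, which is > -8986115
This sign pattern matches East.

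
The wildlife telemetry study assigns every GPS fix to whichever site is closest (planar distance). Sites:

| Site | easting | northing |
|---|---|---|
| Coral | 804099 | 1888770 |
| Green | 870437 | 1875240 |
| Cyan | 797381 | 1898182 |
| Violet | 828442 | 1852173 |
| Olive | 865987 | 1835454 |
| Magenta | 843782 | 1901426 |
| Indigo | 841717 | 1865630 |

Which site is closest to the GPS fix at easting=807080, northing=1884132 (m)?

Coral

Squared distances to each site:
Coral: 30397405.000; Green: 4093177113.000; Cyan: 291473101.000; Violet: 1477712725.000; Olive: 5839582333.000; Magenta: 1646119240.000; Indigo: 1542045773.000.
Minimum at Coral.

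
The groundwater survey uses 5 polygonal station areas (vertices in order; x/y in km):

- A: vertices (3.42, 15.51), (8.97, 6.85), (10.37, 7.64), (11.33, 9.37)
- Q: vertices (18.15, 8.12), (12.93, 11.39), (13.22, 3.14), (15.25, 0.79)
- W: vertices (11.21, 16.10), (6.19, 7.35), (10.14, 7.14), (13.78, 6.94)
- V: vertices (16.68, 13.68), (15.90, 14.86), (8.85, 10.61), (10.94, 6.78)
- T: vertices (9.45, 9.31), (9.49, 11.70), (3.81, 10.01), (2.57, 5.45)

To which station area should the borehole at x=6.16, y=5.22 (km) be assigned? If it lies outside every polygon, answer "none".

Cast a ray rightward from (6.16, 5.22). For each polygon, the edges (by vertex number in listed order) whose endpoints lie on opposite sides of y = 5.22, where each meets that height, and whether that is right or left of the point:
A: no edge straddles that height → 0 crossings.
Q: 2–3 at x≈13.147 (right), 4–1 at x≈17.003 (right) → 2 crossings.
W: no edge straddles that height → 0 crossings.
V: no edge straddles that height → 0 crossings.
T: no edge straddles that height → 0 crossings.
All counts are even, so the point lies outside every listed polygon.

none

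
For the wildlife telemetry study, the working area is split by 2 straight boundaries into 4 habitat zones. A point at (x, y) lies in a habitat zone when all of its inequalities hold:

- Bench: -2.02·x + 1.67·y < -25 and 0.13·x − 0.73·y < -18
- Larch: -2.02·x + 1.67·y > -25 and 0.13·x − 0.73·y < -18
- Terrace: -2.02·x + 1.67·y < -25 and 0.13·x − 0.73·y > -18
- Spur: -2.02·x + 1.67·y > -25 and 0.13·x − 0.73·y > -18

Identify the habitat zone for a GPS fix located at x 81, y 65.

Bench

-2.02·81 + 1.67·65 = -55.070, which is < -25
0.13·81 − 0.73·65 = -36.920, which is < -18
This sign pattern matches Bench.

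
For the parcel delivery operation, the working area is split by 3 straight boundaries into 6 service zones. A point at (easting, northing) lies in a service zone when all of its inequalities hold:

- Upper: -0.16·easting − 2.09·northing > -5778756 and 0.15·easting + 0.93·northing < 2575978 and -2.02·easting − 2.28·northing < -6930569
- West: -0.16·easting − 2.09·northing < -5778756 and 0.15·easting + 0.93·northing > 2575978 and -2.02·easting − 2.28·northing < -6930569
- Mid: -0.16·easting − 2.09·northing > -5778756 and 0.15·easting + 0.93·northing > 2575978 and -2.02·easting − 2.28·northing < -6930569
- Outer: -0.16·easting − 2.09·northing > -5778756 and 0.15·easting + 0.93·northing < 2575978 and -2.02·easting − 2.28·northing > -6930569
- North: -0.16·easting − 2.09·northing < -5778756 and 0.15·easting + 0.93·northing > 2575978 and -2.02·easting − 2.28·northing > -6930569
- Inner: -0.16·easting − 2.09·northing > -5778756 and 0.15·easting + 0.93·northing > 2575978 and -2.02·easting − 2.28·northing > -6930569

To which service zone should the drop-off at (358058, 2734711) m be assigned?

Mid

-0.16·358058 − 2.09·2734711 = -5772835.270, which is > -5778756
0.15·358058 + 0.93·2734711 = 2596989.930, which is > 2575978
-2.02·358058 − 2.28·2734711 = -6958418.240, which is < -6930569
This sign pattern matches Mid.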